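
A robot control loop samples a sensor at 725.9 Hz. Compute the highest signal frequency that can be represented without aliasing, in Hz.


f_max = f_s/2 = 725.9/2 = 362.9500

362.9500 Hz


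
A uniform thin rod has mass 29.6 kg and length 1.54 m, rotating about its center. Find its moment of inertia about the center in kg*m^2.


I = (1/12)*m*L^2 = (1/12)*29.6*1.54^2 = 5.8499

5.8499 kg*m^2


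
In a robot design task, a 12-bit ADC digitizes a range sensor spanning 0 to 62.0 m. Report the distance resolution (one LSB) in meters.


res = range / 2^n = 62.0/2^12 = 62.0/4096 = 0.0151

0.0151 m


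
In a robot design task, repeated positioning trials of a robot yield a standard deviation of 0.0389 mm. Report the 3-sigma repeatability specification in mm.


repeatability = 3*sigma = 3*0.0389 = 0.1167

0.1167 mm


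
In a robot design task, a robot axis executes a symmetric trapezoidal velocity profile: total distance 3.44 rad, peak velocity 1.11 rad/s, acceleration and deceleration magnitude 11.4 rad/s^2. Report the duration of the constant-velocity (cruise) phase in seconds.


t_acc = v/a = 0.097368 s, d_acc = v^2/(2a) = 0.054039 rad each
d_cruise = 3.44 - 2*0.054039 = 3.331922 rad
t_cruise = d_cruise/v = 3.331922/1.11 = 3.0017

3.0017 s


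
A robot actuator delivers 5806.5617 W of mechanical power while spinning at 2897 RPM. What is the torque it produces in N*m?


omega = 2897 * 2*pi/60 = 303.373131 rad/s
tau = P / omega = 5806.5617 / 303.373131 = 19.1400

19.1400 N*m


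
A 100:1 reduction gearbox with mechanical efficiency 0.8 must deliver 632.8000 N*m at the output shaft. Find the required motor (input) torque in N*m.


tau_in = tau_out / (N * eta) = 632.8000 / (100 * 0.8) = 7.9100

7.9100 N*m


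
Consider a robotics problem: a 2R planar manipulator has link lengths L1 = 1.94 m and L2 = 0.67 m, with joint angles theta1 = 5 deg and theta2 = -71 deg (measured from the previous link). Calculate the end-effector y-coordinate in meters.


y = L1*sin(th1) + L2*sin(th1+th2) = 1.94*sin(5 deg) + 0.67*sin(-66 deg) = -0.4430

-0.4430 m


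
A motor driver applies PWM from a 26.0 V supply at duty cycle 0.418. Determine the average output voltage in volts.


V_avg = V_supply * D = 26.0*0.418 = 10.8680

10.8680 V


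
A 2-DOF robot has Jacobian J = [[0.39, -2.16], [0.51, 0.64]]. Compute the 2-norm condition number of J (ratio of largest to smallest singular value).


JJ^T eigenvalues: trace(JJ^T) = 5.4874, det(JJ^T) = det(J)^2 = 1.82574144
s_max^2 = (5.4874 + sqrt(22.80859300))/2 = 5.13161714
s_min^2 = (5.4874 - sqrt(22.80859300))/2 = 0.35578286
kappa = s_max/s_min = sqrt(5.13161714/0.35578286) = 3.7978

3.7978


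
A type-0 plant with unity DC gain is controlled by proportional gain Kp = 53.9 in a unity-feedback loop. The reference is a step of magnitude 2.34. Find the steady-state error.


e_ss = R/(1 + Kp) = 2.34/(1 + 53.9) = 2.34/54.9000 = 0.0426

0.0426


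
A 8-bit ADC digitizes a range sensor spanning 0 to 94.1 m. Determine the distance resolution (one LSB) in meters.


res = range / 2^n = 94.1/2^8 = 94.1/256 = 0.3676

0.3676 m


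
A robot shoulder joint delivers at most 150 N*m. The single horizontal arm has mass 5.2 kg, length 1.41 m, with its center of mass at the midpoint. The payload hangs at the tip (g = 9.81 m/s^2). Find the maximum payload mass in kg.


tau_arm = m_arm*g*(L/2) = 5.2*9.81*1.41/2 = 35.9635 N*m
tau_payload = tau_max - tau_arm = 150 - 35.9635 = 114.0365
m_payload = tau_payload / (g*L) = 114.0365 / (9.81*1.41) = 8.2443

8.2443 kg


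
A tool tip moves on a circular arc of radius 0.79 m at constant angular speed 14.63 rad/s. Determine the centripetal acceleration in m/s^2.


a_c = omega^2 * r = 14.63^2 * 0.79 = 169.0892

169.0892 m/s^2


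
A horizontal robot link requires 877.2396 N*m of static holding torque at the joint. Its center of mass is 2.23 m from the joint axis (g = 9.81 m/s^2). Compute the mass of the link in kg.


m = tau / (g*L) = 877.2396 / (9.81 * 2.23) = 40.1000

40.1000 kg


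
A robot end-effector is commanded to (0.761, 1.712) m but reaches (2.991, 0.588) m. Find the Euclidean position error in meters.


dx = 2.991 - (0.761) = 2.2300, dy = 0.588 - (1.712) = -1.1240
err = sqrt(4.972900 + 1.263376) = 2.4973

2.4973 m


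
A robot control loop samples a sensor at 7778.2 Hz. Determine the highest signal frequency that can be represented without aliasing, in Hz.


f_max = f_s/2 = 7778.2/2 = 3889.1000

3889.1000 Hz


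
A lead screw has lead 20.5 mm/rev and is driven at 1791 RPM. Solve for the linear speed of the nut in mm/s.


v = lead * (RPM/60) = 20.5*1791/60 = 611.9250

611.9250 mm/s


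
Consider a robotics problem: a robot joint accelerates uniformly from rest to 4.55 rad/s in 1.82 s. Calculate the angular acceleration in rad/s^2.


alpha = delta_omega / t = 4.55 / 1.82 = 2.5000

2.5000 rad/s^2


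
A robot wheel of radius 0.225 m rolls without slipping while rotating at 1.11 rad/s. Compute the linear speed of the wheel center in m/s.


v = omega * r = 1.11 * 0.225 = 0.2498

0.2498 m/s


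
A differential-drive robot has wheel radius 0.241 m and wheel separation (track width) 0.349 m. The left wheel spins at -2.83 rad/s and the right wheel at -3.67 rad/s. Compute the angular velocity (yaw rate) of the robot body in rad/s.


omega = r*(wR - wL)/L = 0.241*(-3.67 - (-2.83))/0.349 = -0.5801

-0.5801 rad/s


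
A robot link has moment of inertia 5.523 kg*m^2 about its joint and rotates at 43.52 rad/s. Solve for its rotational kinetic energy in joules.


KE = (1/2)*I*omega^2 = 0.5*5.523*43.52^2 = 5230.2545

5230.2545 J


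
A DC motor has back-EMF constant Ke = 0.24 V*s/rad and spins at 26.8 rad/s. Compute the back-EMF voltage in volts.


V_emf = Ke * omega = 0.24*26.8 = 6.4320

6.4320 V


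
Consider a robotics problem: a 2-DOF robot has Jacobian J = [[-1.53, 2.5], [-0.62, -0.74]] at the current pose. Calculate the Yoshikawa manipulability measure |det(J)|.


det(J) = -1.53*-0.74 - (2.5)*(-0.62) = 2.6822
|det(J)| = 2.6822

2.6822


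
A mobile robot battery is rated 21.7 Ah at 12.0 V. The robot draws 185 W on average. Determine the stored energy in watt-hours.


E = capacity * V = 21.7*12.0 = 260.4000

260.4000 Wh


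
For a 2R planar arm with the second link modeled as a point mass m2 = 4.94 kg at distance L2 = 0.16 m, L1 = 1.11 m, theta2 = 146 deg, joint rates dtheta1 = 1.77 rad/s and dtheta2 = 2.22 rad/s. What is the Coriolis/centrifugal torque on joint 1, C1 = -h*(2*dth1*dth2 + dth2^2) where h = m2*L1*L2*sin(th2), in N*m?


h = m2*L1*L2*sin(th2) = 4.94*1.11*0.16*sin(146 deg) = 0.490605
C1 = -h*(2*1.77*2.22 + 2.22^2) = -0.490605*12.7872 = -6.2735

-6.2735 N*m


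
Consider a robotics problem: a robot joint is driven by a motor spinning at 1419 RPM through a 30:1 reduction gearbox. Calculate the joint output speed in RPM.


omega_joint = omega_motor / N = 1419 / 30 = 47.3000

47.3000 RPM


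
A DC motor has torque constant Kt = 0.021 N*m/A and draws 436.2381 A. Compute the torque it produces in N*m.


tau = Kt * I = 0.021*436.2381 = 9.1610

9.1610 N*m


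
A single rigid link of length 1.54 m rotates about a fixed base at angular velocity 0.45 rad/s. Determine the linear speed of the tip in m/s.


v = L*omega = 1.54 * 0.45 = 0.6930

0.6930 m/s


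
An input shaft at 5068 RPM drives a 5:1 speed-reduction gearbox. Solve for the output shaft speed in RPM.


omega_out = omega_in / N = 5068 / 5 = 1013.6000

1013.6000 RPM


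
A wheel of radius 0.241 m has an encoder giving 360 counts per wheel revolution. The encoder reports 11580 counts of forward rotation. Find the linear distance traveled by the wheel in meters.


revs = 11580/360 = 32.166667
d = revs * 2*pi*r = 32.166667 * 2*pi*0.241 = 48.7083

48.7083 m


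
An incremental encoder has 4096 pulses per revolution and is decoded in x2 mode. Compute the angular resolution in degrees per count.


resolution = 360 / (PPR * 2) = 360 / 8192 = 0.0439

0.0439 degrees


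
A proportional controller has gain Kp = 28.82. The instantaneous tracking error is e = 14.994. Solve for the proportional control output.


u_P = Kp * e = 28.82 * 14.994 = 432.1271

432.1271


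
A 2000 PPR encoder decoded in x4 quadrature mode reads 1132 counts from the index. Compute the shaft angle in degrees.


angle = counts * 360 / (PPR*4) = 1132 * 360 / 8000 = 50.9400

50.9400 degrees


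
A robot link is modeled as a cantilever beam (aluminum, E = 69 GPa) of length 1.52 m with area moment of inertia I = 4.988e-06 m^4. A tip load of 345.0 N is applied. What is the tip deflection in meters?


delta = F*L^3/(3*E*I) = 345.0*1.52^3/(3*6.900e+10*4.988e-06)
      = 1211.57376/1032516 = 0.0012

0.0012 m


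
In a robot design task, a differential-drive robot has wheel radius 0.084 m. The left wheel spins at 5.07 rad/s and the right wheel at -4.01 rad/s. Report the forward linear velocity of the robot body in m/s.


v = r*(wR + wL)/2 = 0.084*(-4.01 + 5.07)/2 = 0.0445

0.0445 m/s


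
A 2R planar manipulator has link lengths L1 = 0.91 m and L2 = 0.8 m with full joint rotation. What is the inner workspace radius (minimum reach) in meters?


r_min = |L1 - L2| = |0.91 - 0.8| = 0.1100

0.1100 m


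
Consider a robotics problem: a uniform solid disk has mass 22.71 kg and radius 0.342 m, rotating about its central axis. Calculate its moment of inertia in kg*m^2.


I = (1/2)*m*R^2 = 0.5*22.71*0.342^2 = 1.3281

1.3281 kg*m^2


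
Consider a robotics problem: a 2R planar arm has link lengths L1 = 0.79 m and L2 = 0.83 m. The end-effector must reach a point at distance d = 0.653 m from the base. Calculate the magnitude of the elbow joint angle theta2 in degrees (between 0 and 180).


cos(th2) = (d^2 - L1^2 - L2^2)/(2*L1*L2) = (0.653^2 - 0.79^2 - 0.83^2)/(2*0.79*0.83) = -0.67606451
th2 = acos(-0.67606451) = 132.5369 deg

132.5369 degrees


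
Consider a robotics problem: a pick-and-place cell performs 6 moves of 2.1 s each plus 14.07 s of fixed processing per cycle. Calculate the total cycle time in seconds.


T = 6*2.1 + 14.07 = 26.6700

26.6700 s


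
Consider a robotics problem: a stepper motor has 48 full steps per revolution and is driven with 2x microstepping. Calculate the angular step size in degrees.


step = 360/(48*2) = 360/96 = 3.7500

3.7500 degrees


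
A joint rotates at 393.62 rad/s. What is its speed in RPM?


RPM = 393.62 * 60/(2*pi) = 3758.7941

3758.7941 RPM


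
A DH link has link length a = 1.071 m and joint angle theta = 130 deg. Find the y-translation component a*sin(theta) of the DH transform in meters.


a*sin(theta) = 1.071*sin(130 deg) = 0.8204

0.8204 m


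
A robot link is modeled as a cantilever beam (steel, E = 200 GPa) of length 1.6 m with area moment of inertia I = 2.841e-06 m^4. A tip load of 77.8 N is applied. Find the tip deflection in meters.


delta = F*L^3/(3*E*I) = 77.8*1.6^3/(3*2.000e+11*2.841e-06)
      = 318.6688/1704600 = 1.8695e-04

1.8695e-04 m


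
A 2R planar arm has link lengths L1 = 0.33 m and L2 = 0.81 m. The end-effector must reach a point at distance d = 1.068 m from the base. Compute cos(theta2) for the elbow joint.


cos(th2) = (d^2 - L1^2 - L2^2)/(2*L1*L2) = (1.068^2 - 0.33^2 - 0.81^2)/(2*0.33*0.81) = 0.7026

0.7026


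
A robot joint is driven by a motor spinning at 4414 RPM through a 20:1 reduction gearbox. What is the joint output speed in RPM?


omega_joint = omega_motor / N = 4414 / 20 = 220.7000

220.7000 RPM


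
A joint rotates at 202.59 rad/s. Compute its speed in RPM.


RPM = 202.59 * 60/(2*pi) = 1934.5920

1934.5920 RPM


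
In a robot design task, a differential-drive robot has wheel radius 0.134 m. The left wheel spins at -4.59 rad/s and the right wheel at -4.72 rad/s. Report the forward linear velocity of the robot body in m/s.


v = r*(wR + wL)/2 = 0.134*(-4.72 + -4.59)/2 = -0.6238

-0.6238 m/s


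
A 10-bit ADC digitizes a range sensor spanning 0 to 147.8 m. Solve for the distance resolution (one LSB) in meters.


res = range / 2^n = 147.8/2^10 = 147.8/1024 = 0.1443

0.1443 m


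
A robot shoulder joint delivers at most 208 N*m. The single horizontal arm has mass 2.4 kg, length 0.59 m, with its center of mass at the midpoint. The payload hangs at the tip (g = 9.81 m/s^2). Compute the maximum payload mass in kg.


tau_arm = m_arm*g*(L/2) = 2.4*9.81*0.59/2 = 6.9455 N*m
tau_payload = tau_max - tau_arm = 208 - 6.9455 = 201.0545
m_payload = tau_payload / (g*L) = 201.0545 / (9.81*0.59) = 34.7370

34.7370 kg


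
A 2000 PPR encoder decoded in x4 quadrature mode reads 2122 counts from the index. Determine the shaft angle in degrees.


angle = counts * 360 / (PPR*4) = 2122 * 360 / 8000 = 95.4900

95.4900 degrees


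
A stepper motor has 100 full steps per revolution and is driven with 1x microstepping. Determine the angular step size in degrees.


step = 360/(100*1) = 360/100 = 3.6000

3.6000 degrees


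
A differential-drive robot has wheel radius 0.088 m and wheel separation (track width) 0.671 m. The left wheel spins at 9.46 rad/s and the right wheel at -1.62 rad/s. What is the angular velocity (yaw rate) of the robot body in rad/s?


omega = r*(wR - wL)/L = 0.088*(-1.62 - (9.46))/0.671 = -1.4531

-1.4531 rad/s


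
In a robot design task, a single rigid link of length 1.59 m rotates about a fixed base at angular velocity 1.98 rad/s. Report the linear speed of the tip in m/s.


v = L*omega = 1.59 * 1.98 = 3.1482

3.1482 m/s


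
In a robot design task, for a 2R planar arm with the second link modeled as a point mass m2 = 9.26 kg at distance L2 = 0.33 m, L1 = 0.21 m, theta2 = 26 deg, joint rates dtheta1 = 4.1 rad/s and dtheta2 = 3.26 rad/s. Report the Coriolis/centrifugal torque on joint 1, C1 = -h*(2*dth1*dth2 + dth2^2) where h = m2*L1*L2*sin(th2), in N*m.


h = m2*L1*L2*sin(th2) = 9.26*0.21*0.33*sin(26 deg) = 0.281311
C1 = -h*(2*4.1*3.26 + 3.26^2) = -0.281311*37.3596 = -10.5097

-10.5097 N*m


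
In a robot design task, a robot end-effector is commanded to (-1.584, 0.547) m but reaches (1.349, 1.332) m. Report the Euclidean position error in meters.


dx = 1.349 - (-1.584) = 2.9330, dy = 1.332 - (0.547) = 0.7850
err = sqrt(8.602489 + 0.616225) = 3.0362

3.0362 m


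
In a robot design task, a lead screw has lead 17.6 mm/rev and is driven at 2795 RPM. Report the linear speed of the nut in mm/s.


v = lead * (RPM/60) = 17.6*2795/60 = 819.8667

819.8667 mm/s


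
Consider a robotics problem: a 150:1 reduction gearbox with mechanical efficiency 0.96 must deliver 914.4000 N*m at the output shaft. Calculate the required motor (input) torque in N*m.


tau_in = tau_out / (N * eta) = 914.4000 / (150 * 0.96) = 6.3500

6.3500 N*m


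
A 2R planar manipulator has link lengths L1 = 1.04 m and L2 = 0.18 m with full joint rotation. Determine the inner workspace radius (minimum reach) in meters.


r_min = |L1 - L2| = |1.04 - 0.18| = 0.8600

0.8600 m


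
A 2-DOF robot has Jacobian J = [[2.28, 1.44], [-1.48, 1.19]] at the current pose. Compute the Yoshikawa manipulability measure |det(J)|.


det(J) = 2.28*1.19 - (1.44)*(-1.48) = 4.8444
|det(J)| = 4.8444

4.8444


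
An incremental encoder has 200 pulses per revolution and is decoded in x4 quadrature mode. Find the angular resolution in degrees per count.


resolution = 360 / (PPR * 4) = 360 / 800 = 0.4500

0.4500 degrees


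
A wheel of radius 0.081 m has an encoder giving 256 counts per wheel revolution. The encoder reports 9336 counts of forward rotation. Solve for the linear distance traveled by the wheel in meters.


revs = 9336/256 = 36.468750
d = revs * 2*pi*r = 36.468750 * 2*pi*0.081 = 18.5603

18.5603 m


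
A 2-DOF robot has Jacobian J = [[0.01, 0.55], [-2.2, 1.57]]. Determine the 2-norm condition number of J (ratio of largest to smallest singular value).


JJ^T eigenvalues: trace(JJ^T) = 7.6075, det(JJ^T) = det(J)^2 = 1.50234049
s_max^2 = (7.6075 + sqrt(51.86469429))/2 = 7.40460734
s_min^2 = (7.6075 - sqrt(51.86469429))/2 = 0.20289266
kappa = s_max/s_min = sqrt(7.40460734/0.20289266) = 6.0411

6.0411


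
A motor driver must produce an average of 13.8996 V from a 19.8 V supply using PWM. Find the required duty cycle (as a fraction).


D = V_avg/V_supply = 13.8996/19.8 = 0.7020

0.7020


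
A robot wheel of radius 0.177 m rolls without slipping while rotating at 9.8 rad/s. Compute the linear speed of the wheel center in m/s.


v = omega * r = 9.8 * 0.177 = 1.7346

1.7346 m/s


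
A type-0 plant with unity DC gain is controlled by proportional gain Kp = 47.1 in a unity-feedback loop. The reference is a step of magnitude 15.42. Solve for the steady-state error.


e_ss = R/(1 + Kp) = 15.42/(1 + 47.1) = 15.42/48.1000 = 0.3206

0.3206


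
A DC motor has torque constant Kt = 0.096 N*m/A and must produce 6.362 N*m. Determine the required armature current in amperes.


I = tau / Kt = 6.362/0.096 = 66.2708

66.2708 A


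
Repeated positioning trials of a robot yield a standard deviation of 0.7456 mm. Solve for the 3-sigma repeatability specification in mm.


repeatability = 3*sigma = 3*0.7456 = 2.2368

2.2368 mm


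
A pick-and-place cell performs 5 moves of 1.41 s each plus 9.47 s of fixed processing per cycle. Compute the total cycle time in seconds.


T = 5*1.41 + 9.47 = 16.5200

16.5200 s


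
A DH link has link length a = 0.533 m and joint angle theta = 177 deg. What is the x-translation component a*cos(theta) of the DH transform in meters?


a*cos(theta) = 0.533*cos(177 deg) = -0.5323

-0.5323 m


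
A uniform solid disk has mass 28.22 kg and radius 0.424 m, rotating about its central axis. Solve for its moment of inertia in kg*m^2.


I = (1/2)*m*R^2 = 0.5*28.22*0.424^2 = 2.5366

2.5366 kg*m^2


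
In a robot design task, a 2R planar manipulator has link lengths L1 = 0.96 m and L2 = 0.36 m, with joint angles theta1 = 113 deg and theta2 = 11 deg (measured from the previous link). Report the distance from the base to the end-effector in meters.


x = L1*cos(th1) + L2*cos(th1+th2) = -0.576411
y = L1*sin(th1) + L2*sin(th1+th2) = 1.182138
d = sqrt(x^2 + y^2) = sqrt(0.332250 + 1.397450) = 1.3152

1.3152 m


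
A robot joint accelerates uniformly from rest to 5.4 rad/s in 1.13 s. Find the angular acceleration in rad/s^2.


alpha = delta_omega / t = 5.4 / 1.13 = 4.7788

4.7788 rad/s^2


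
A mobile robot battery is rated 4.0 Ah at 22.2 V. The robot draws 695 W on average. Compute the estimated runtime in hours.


E = 4.0*22.2 = 88.8000 Wh
t = E/P = 88.8000/695 = 0.1278

0.1278 hours


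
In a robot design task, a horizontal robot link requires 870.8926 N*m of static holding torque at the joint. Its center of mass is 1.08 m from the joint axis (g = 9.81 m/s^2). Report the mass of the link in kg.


m = tau / (g*L) = 870.8926 / (9.81 * 1.08) = 82.2000

82.2000 kg


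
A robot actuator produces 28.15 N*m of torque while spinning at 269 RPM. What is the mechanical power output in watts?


omega = 269 * 2*pi/60 = 28.169614 rad/s
P = tau * omega = 28.15 * 28.169614 = 792.9746

792.9746 W


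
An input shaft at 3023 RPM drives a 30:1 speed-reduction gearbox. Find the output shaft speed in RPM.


omega_out = omega_in / N = 3023 / 30 = 100.7667

100.7667 RPM


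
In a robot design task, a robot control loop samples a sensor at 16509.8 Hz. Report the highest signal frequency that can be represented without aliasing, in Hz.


f_max = f_s/2 = 16509.8/2 = 8254.9000

8254.9000 Hz


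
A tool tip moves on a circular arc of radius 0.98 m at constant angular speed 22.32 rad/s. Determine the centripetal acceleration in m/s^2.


a_c = omega^2 * r = 22.32^2 * 0.98 = 488.2188

488.2188 m/s^2


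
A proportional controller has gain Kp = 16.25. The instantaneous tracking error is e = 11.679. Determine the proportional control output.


u_P = Kp * e = 16.25 * 11.679 = 189.7837

189.7837


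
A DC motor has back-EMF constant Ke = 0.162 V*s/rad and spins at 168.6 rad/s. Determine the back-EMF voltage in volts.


V_emf = Ke * omega = 0.162*168.6 = 27.3132

27.3132 V


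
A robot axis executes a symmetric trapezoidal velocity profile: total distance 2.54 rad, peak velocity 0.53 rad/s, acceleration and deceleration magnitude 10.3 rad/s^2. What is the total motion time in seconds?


t_acc = v/a = 0.53/10.3 = 0.051456 s
d_acc = v^2/(2a) = 0.013636 rad (each ramp)
d_cruise = 2.54 - 2*0.013636 = 2.512728 rad
t_cruise = 2.512728/0.53 = 4.740996 s
t_total = 2*0.051456 + 4.740996 = 4.8439

4.8439 s


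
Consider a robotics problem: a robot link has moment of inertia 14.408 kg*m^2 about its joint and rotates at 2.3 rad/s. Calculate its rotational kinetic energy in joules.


KE = (1/2)*I*omega^2 = 0.5*14.408*2.3^2 = 38.1092

38.1092 J


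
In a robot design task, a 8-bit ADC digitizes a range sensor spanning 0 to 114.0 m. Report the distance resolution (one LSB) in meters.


res = range / 2^n = 114.0/2^8 = 114.0/256 = 0.4453

0.4453 m


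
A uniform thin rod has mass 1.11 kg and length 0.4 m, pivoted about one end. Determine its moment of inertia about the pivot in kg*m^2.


I = (1/3)*m*L^2 = (1/3)*1.11*0.4^2 = 0.0592

0.0592 kg*m^2


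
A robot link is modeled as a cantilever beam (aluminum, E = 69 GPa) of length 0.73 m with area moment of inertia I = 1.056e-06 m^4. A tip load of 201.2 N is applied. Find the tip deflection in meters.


delta = F*L^3/(3*E*I) = 201.2*0.73^3/(3*6.900e+10*1.056e-06)
      = 78.2702204/218592 = 3.5807e-04

3.5807e-04 m


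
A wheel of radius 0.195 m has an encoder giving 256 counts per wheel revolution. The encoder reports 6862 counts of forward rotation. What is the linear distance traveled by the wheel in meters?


revs = 6862/256 = 26.804688
d = revs * 2*pi*r = 26.804688 * 2*pi*0.195 = 32.8417

32.8417 m


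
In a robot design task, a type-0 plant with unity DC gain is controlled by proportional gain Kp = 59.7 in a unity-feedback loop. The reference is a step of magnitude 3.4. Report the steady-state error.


e_ss = R/(1 + Kp) = 3.4/(1 + 59.7) = 3.4/60.7000 = 0.0560

0.0560


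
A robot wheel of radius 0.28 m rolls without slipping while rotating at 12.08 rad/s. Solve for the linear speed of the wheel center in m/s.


v = omega * r = 12.08 * 0.28 = 3.3824

3.3824 m/s


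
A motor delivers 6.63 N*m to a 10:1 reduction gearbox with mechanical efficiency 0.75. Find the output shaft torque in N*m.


tau_out = tau_in * N * eta = 6.63 * 10 * 0.75 = 49.7250

49.7250 N*m


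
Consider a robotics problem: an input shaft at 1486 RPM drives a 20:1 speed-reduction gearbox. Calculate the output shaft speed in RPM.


omega_out = omega_in / N = 1486 / 20 = 74.3000

74.3000 RPM


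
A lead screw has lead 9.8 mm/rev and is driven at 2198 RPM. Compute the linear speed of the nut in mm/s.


v = lead * (RPM/60) = 9.8*2198/60 = 359.0067

359.0067 mm/s


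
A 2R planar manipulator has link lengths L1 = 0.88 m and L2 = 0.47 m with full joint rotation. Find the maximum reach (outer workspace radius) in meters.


r_max = L1 + L2 = 0.88 + 0.47 = 1.3500

1.3500 m


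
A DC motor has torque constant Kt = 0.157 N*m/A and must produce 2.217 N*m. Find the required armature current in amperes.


I = tau / Kt = 2.217/0.157 = 14.1210

14.1210 A


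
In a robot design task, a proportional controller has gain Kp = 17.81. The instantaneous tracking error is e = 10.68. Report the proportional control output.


u_P = Kp * e = 17.81 * 10.68 = 190.2108

190.2108


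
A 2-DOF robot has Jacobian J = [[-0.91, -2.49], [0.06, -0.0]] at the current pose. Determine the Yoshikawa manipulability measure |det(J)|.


det(J) = -0.91*-0.0 - (-2.49)*(0.06) = 0.1494
|det(J)| = 0.1494

0.1494


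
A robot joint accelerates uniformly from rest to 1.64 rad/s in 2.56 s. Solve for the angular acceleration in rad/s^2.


alpha = delta_omega / t = 1.64 / 2.56 = 0.6406

0.6406 rad/s^2


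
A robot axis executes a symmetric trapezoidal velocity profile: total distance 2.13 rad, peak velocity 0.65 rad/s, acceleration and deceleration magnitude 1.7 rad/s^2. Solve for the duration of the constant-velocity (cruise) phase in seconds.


t_acc = v/a = 0.382353 s, d_acc = v^2/(2a) = 0.124265 rad each
d_cruise = 2.13 - 2*0.124265 = 1.881470 rad
t_cruise = d_cruise/v = 1.881470/0.65 = 2.8946

2.8946 s


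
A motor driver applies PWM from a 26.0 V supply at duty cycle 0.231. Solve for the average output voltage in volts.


V_avg = V_supply * D = 26.0*0.231 = 6.0060

6.0060 V


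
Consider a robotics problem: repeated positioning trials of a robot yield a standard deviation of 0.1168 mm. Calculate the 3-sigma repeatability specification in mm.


repeatability = 3*sigma = 3*0.1168 = 0.3504

0.3504 mm


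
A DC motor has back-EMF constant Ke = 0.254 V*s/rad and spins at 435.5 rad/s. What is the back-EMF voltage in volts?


V_emf = Ke * omega = 0.254*435.5 = 110.6170

110.6170 V


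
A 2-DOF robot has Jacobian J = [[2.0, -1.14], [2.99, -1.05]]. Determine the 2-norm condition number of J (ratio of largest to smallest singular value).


JJ^T eigenvalues: trace(JJ^T) = 15.3422, det(JJ^T) = det(J)^2 = 1.71243396
s_max^2 = (15.3422 + sqrt(228.53336500))/2 = 15.22976002
s_min^2 = (15.3422 - sqrt(228.53336500))/2 = 0.11243998
kappa = s_max/s_min = sqrt(15.22976002/0.11243998) = 11.6382

11.6382


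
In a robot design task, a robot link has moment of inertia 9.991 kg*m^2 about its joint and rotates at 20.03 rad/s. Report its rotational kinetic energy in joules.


KE = (1/2)*I*omega^2 = 0.5*9.991*20.03^2 = 2004.1991

2004.1991 J


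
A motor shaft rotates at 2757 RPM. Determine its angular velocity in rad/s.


omega = 2757 * 2*pi/60 = 288.7124

288.7124 rad/s


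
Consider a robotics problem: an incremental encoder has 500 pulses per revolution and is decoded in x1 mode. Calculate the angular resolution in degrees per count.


resolution = 360 / (PPR * 1) = 360 / 500 = 0.7200

0.7200 degrees


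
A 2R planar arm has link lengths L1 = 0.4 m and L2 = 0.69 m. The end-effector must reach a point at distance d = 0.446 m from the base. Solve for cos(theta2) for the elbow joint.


cos(th2) = (d^2 - L1^2 - L2^2)/(2*L1*L2) = (0.446^2 - 0.4^2 - 0.69^2)/(2*0.4*0.69) = -0.7920

-0.7920


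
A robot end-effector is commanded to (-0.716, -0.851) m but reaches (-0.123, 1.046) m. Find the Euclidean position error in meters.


dx = -0.123 - (-0.716) = 0.5930, dy = 1.046 - (-0.851) = 1.8970
err = sqrt(0.351649 + 3.598609) = 1.9875

1.9875 m


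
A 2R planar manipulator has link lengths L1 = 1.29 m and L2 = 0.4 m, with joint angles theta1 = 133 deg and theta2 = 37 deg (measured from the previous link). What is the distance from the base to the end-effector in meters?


x = L1*cos(th1) + L2*cos(th1+th2) = -1.273701
y = L1*sin(th1) + L2*sin(th1+th2) = 1.012906
d = sqrt(x^2 + y^2) = sqrt(1.622314 + 1.025979) = 1.6274

1.6274 m


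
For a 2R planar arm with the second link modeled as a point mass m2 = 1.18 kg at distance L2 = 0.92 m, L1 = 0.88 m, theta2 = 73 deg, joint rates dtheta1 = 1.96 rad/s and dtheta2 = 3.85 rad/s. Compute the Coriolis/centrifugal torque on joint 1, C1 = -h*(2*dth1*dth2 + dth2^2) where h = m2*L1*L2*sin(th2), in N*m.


h = m2*L1*L2*sin(th2) = 1.18*0.88*0.92*sin(73 deg) = 0.913585
C1 = -h*(2*1.96*3.85 + 3.85^2) = -0.913585*29.9145 = -27.3294

-27.3294 N*m


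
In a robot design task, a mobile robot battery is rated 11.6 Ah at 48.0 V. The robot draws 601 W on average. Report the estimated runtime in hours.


E = 11.6*48.0 = 556.8000 Wh
t = E/P = 556.8000/601 = 0.9265

0.9265 hours


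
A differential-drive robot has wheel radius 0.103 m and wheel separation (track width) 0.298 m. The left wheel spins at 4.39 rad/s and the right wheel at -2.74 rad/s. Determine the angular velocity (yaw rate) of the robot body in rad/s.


omega = r*(wR - wL)/L = 0.103*(-2.74 - (4.39))/0.298 = -2.4644

-2.4644 rad/s


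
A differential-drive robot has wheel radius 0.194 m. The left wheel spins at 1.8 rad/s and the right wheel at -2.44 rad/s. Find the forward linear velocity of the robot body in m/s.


v = r*(wR + wL)/2 = 0.194*(-2.44 + 1.8)/2 = -0.0621

-0.0621 m/s


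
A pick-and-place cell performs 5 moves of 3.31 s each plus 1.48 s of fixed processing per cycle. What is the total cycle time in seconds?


T = 5*3.31 + 1.48 = 18.0300

18.0300 s


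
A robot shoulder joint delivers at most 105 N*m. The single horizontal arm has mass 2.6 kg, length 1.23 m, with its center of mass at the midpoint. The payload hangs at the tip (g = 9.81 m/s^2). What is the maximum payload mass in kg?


tau_arm = m_arm*g*(L/2) = 2.6*9.81*1.23/2 = 15.6862 N*m
tau_payload = tau_max - tau_arm = 105 - 15.6862 = 89.3138
m_payload = tau_payload / (g*L) = 89.3138 / (9.81*1.23) = 7.4019

7.4019 kg


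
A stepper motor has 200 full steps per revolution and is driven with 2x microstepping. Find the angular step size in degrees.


step = 360/(200*2) = 360/400 = 0.9000

0.9000 degrees


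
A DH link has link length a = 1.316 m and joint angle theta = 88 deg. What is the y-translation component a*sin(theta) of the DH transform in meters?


a*sin(theta) = 1.316*sin(88 deg) = 1.3152

1.3152 m


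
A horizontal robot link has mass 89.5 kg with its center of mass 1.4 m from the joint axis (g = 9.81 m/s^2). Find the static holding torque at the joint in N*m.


tau = m*g*L = 89.5 * 9.81 * 1.4 = 1229.1930

1229.1930 N*m


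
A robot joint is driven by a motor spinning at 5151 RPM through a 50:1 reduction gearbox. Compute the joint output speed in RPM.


omega_joint = omega_motor / N = 5151 / 50 = 103.0200

103.0200 RPM


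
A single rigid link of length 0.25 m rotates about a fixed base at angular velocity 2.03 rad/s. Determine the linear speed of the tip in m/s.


v = L*omega = 0.25 * 2.03 = 0.5075

0.5075 m/s


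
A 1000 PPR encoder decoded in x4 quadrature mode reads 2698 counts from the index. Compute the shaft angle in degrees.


angle = counts * 360 / (PPR*4) = 2698 * 360 / 4000 = 242.8200

242.8200 degrees


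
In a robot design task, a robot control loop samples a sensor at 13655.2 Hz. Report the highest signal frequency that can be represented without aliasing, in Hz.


f_max = f_s/2 = 13655.2/2 = 6827.6000

6827.6000 Hz


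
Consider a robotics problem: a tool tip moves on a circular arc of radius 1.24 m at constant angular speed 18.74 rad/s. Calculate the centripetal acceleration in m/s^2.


a_c = omega^2 * r = 18.74^2 * 1.24 = 435.4726

435.4726 m/s^2


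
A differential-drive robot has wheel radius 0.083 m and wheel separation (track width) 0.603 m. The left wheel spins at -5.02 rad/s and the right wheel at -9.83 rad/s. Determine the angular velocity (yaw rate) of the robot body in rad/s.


omega = r*(wR - wL)/L = 0.083*(-9.83 - (-5.02))/0.603 = -0.6621

-0.6621 rad/s


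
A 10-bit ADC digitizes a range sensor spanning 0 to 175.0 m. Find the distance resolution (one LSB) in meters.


res = range / 2^n = 175.0/2^10 = 175.0/1024 = 0.1709

0.1709 m


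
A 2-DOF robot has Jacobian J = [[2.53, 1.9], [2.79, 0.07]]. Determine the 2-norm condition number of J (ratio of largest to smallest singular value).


JJ^T eigenvalues: trace(JJ^T) = 17.7999, det(JJ^T) = det(J)^2 = 26.25435121
s_max^2 = (17.7999 + sqrt(211.81903517))/2 = 16.17695205
s_min^2 = (17.7999 - sqrt(211.81903517))/2 = 1.62294795
kappa = s_max/s_min = sqrt(16.17695205/1.62294795) = 3.1572

3.1572


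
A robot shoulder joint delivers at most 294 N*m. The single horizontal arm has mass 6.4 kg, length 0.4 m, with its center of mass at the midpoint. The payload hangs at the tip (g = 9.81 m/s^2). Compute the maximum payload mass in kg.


tau_arm = m_arm*g*(L/2) = 6.4*9.81*0.4/2 = 12.5568 N*m
tau_payload = tau_max - tau_arm = 294 - 12.5568 = 281.4432
m_payload = tau_payload / (g*L) = 281.4432 / (9.81*0.4) = 71.7235

71.7235 kg


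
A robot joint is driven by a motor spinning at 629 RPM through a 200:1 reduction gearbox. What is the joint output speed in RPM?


omega_joint = omega_motor / N = 629 / 200 = 3.1450

3.1450 RPM


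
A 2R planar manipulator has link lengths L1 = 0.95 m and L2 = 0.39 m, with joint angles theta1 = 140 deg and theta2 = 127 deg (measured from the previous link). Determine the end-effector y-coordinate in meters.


y = L1*sin(th1) + L2*sin(th1+th2) = 0.95*sin(140 deg) + 0.39*sin(267 deg) = 0.2212

0.2212 m


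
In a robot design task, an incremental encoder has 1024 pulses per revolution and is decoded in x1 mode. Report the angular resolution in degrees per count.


resolution = 360 / (PPR * 1) = 360 / 1024 = 0.3516

0.3516 degrees


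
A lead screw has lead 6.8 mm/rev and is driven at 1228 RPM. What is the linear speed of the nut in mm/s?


v = lead * (RPM/60) = 6.8*1228/60 = 139.1733

139.1733 mm/s


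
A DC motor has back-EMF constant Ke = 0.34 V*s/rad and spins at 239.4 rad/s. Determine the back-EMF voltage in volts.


V_emf = Ke * omega = 0.34*239.4 = 81.3960

81.3960 V


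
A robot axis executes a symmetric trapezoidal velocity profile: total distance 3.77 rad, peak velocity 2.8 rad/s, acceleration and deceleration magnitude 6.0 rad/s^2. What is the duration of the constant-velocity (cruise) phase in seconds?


t_acc = v/a = 0.466667 s, d_acc = v^2/(2a) = 0.653333 rad each
d_cruise = 3.77 - 2*0.653333 = 2.463334 rad
t_cruise = d_cruise/v = 2.463334/2.8 = 0.8798

0.8798 s


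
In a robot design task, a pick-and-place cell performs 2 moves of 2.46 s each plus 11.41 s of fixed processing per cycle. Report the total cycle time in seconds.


T = 2*2.46 + 11.41 = 16.3300

16.3300 s


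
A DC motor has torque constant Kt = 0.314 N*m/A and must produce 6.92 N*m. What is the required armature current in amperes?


I = tau / Kt = 6.92/0.314 = 22.0382

22.0382 A


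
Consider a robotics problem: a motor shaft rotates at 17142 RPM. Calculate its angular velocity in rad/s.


omega = 17142 * 2*pi/60 = 1795.1060

1795.1060 rad/s


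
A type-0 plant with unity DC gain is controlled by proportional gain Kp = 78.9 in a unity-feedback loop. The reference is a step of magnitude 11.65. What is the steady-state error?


e_ss = R/(1 + Kp) = 11.65/(1 + 78.9) = 11.65/79.9000 = 0.1458

0.1458


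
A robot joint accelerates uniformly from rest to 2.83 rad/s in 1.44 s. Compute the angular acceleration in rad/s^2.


alpha = delta_omega / t = 2.83 / 1.44 = 1.9653

1.9653 rad/s^2


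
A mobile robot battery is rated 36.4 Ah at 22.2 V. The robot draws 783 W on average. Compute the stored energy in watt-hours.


E = capacity * V = 36.4*22.2 = 808.0800

808.0800 Wh


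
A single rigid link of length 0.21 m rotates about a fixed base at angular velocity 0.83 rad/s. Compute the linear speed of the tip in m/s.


v = L*omega = 0.21 * 0.83 = 0.1743

0.1743 m/s


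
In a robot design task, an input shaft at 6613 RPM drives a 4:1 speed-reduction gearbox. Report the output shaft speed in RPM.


omega_out = omega_in / N = 6613 / 4 = 1653.2500

1653.2500 RPM


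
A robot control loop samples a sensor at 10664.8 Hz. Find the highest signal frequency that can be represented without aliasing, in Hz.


f_max = f_s/2 = 10664.8/2 = 5332.4000

5332.4000 Hz


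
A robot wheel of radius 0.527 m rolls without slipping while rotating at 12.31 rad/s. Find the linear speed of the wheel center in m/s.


v = omega * r = 12.31 * 0.527 = 6.4874

6.4874 m/s


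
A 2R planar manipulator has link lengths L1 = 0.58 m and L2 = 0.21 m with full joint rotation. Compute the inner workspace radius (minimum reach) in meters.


r_min = |L1 - L2| = |0.58 - 0.21| = 0.3700

0.3700 m


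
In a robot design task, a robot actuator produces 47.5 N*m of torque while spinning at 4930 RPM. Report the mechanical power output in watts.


omega = 4930 * 2*pi/60 = 516.268393 rad/s
P = tau * omega = 47.5 * 516.268393 = 24522.7487

24522.7487 W


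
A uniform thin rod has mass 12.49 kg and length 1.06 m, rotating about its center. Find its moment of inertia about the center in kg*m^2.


I = (1/12)*m*L^2 = (1/12)*12.49*1.06^2 = 1.1695

1.1695 kg*m^2


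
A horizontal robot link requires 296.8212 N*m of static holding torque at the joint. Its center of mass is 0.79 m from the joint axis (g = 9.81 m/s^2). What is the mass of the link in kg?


m = tau / (g*L) = 296.8212 / (9.81 * 0.79) = 38.3000

38.3000 kg


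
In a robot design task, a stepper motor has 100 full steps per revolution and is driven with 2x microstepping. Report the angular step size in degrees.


step = 360/(100*2) = 360/200 = 1.8000

1.8000 degrees


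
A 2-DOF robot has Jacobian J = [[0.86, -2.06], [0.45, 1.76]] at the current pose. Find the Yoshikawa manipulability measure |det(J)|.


det(J) = 0.86*1.76 - (-2.06)*(0.45) = 2.4406
|det(J)| = 2.4406

2.4406


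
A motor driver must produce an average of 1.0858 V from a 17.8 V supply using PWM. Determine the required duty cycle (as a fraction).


D = V_avg/V_supply = 1.0858/17.8 = 0.0610

0.0610


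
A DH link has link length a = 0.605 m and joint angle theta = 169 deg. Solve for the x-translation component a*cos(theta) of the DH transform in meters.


a*cos(theta) = 0.605*cos(169 deg) = -0.5939

-0.5939 m


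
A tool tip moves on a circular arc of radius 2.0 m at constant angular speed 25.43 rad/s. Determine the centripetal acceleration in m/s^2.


a_c = omega^2 * r = 25.43^2 * 2.0 = 1293.3698

1293.3698 m/s^2


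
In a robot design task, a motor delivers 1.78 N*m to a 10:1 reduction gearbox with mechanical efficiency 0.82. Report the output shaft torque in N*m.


tau_out = tau_in * N * eta = 1.78 * 10 * 0.82 = 14.5960

14.5960 N*m


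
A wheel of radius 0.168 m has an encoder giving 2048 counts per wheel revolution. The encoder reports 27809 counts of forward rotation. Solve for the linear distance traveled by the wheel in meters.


revs = 27809/2048 = 13.578613
d = revs * 2*pi*r = 13.578613 * 2*pi*0.168 = 14.3332

14.3332 m


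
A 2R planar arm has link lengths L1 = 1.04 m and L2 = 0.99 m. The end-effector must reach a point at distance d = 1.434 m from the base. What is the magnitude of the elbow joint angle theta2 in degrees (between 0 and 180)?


cos(th2) = (d^2 - L1^2 - L2^2)/(2*L1*L2) = (1.434^2 - 1.04^2 - 0.99^2)/(2*1.04*0.99) = -0.00259518
th2 = acos(-0.00259518) = 90.1487 deg

90.1487 degrees


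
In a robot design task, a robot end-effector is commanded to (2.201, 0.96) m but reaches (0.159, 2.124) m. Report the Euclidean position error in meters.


dx = 0.159 - (2.201) = -2.0420, dy = 2.124 - (0.96) = 1.1640
err = sqrt(4.169764 + 1.354896) = 2.3505

2.3505 m


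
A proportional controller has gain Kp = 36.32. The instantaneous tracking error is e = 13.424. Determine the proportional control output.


u_P = Kp * e = 36.32 * 13.424 = 487.5597

487.5597


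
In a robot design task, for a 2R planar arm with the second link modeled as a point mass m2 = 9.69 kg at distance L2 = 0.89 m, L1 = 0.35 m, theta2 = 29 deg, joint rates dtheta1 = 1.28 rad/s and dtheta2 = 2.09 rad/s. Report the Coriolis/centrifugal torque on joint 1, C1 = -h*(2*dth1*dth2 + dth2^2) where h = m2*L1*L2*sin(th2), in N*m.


h = m2*L1*L2*sin(th2) = 9.69*0.35*0.89*sin(29 deg) = 1.463366
C1 = -h*(2*1.28*2.09 + 2.09^2) = -1.463366*9.7185 = -14.2217

-14.2217 N*m


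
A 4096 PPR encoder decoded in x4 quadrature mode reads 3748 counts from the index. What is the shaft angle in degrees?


angle = counts * 360 / (PPR*4) = 3748 * 360 / 16384 = 82.3535

82.3535 degrees


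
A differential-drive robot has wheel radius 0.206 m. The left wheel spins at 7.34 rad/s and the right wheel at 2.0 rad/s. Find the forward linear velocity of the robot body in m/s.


v = r*(wR + wL)/2 = 0.206*(2.0 + 7.34)/2 = 0.9620

0.9620 m/s
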